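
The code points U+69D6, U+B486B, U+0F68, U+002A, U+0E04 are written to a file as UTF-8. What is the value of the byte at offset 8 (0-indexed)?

0xBD

U+69D6 → 3-byte form E6 A7 96 at offsets 0–2.
U+B486B → 4-byte form F2 B4 A1 AB at offsets 3–6.
U+0F68 → 3-byte form E0 BD A8 at offsets 7–9.
Offset 8 falls in char 3's range; it's byte 2 of E0 BD A8 = 0xBD.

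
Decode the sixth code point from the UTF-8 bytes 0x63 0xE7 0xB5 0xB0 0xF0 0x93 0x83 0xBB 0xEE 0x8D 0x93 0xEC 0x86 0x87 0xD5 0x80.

Offset 0: leading byte 0x63 = 01100011 → 1-byte char #1 = 63.
Offset 1: leading byte 0xE7 = 11100111 → 3-byte char #2 = E7 B5 B0.
Offset 4: leading byte 0xF0 = 11110000 → 4-byte char #3 = F0 93 83 BB.
Offset 8: leading byte 0xEE = 11101110 → 3-byte char #4 = EE 8D 93.
Offset 11: leading byte 0xEC = 11101100 → 3-byte char #5 = EC 86 87.
Offset 14: leading byte 0xD5 = 11010101 → 2-byte char #6 = D5 80.
Leading byte 0xD5 = 11010101 matches 110xxxxx → 2-byte sequence.
Byte 1: 0xD5 = 11010101, payload 10101 (5 bits).
Byte 2: 0x80 = 10000000 (10xxxxxx ✓), payload 000000.
Concatenate: 10101000000 = 0x540 (11 bits → U+0540).

U+0540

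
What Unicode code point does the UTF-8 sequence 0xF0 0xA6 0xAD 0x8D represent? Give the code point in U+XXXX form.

Leading byte 0xF0 = 11110000 matches 11110xxx → 4-byte sequence.
Byte 1: 0xF0 = 11110000, payload 000 (3 bits).
Byte 2: 0xA6 = 10100110 (10xxxxxx ✓), payload 100110.
Byte 3: 0xAD = 10101101 (10xxxxxx ✓), payload 101101.
Byte 4: 0x8D = 10001101 (10xxxxxx ✓), payload 001101.
Concatenate: 000100110101101001101 = 0x26B4D (21 bits → U+26B4D).

U+26B4D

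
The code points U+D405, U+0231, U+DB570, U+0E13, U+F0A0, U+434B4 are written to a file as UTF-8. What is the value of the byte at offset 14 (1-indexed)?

1-indexed offset 14 is 0-indexed offset 13.
U+D405 → 3-byte form ED 90 85 at offsets 0–2.
U+0231 → 2-byte form C8 B1 at offsets 3–4.
U+DB570 → 4-byte form F3 9B 95 B0 at offsets 5–8.
U+0E13 → 3-byte form E0 B8 93 at offsets 9–11.
U+F0A0 → 3-byte form EF 82 A0 at offsets 12–14.
Offset 13 falls in char 5's range; it's byte 2 of EF 82 A0 = 0x82.

0x82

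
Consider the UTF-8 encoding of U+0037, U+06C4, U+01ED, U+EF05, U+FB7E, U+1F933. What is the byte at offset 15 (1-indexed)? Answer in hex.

0xB3

1-indexed offset 15 is 0-indexed offset 14.
U+0037 → 1-byte form 37 at offsets 0–0.
U+06C4 → 2-byte form DB 84 at offsets 1–2.
U+01ED → 2-byte form C7 AD at offsets 3–4.
U+EF05 → 3-byte form EE BC 85 at offsets 5–7.
U+FB7E → 3-byte form EF AD BE at offsets 8–10.
U+1F933 → 4-byte form F0 9F A4 B3 at offsets 11–14.
Offset 14 falls in char 6's range; it's byte 4 of F0 9F A4 B3 = 0xB3.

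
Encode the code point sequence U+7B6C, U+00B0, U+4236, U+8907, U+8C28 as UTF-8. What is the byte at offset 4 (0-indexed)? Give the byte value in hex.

U+7B6C → 3-byte form E7 AD AC at offsets 0–2.
U+00B0 → 2-byte form C2 B0 at offsets 3–4.
Offset 4 falls in char 2's range; it's byte 2 of C2 B0 = 0xB0.

0xB0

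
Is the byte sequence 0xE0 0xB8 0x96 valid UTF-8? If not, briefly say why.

Leading byte 0xE0 = 11100000 → 3-byte form.
Continuation bytes 0xB8=10111000, 0x96=10010110 all match 10xxxxxx.
Decoded value 0xE16 is ≥ 0x800 (shortest form) and not a surrogate.

valid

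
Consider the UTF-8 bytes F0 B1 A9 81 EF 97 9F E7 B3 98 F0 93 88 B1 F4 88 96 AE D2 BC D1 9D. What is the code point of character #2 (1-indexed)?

U+F5DF

Offset 0: leading byte 0xF0 = 11110000 → 4-byte char #1 = F0 B1 A9 81.
Offset 4: leading byte 0xEF = 11101111 → 3-byte char #2 = EF 97 9F.
Leading byte 0xEF = 11101111 matches 1110xxxx → 3-byte sequence.
Byte 1: 0xEF = 11101111, payload 1111 (4 bits).
Byte 2: 0x97 = 10010111 (10xxxxxx ✓), payload 010111.
Byte 3: 0x9F = 10011111 (10xxxxxx ✓), payload 011111.
Concatenate: 1111010111011111 = 0xF5DF (16 bits → U+F5DF).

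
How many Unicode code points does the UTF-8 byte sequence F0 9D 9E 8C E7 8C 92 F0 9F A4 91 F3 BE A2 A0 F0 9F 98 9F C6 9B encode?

Byte at offset 0: 0xF0 = 11110000 → 4-byte char (#1). Advance 4.
Byte at offset 4: 0xE7 = 11100111 → 3-byte char (#2). Advance 3.
Byte at offset 7: 0xF0 = 11110000 → 4-byte char (#3). Advance 4.
Byte at offset 11: 0xF3 = 11110011 → 4-byte char (#4). Advance 4.
Byte at offset 15: 0xF0 = 11110000 → 4-byte char (#5). Advance 4.
Byte at offset 19: 0xC6 = 11000110 → 2-byte char (#6). Advance 2.
Reached end at offset 21 after 6 code points.

6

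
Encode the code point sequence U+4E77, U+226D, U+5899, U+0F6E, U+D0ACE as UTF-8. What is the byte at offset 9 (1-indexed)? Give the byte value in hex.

1-indexed offset 9 is 0-indexed offset 8.
U+4E77 → 3-byte form E4 B9 B7 at offsets 0–2.
U+226D → 3-byte form E2 89 AD at offsets 3–5.
U+5899 → 3-byte form E5 A2 99 at offsets 6–8.
Offset 8 falls in char 3's range; it's byte 3 of E5 A2 99 = 0x99.

0x99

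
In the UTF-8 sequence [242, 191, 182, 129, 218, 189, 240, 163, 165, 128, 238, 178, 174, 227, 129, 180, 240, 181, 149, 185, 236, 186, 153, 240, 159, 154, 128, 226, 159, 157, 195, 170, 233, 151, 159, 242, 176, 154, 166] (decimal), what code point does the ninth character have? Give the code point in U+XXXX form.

U+27DD

Offset 0: leading byte 0xF2 = 11110010 → 4-byte char #1 = F2 BF B6 81.
Offset 4: leading byte 0xDA = 11011010 → 2-byte char #2 = DA BD.
Offset 6: leading byte 0xF0 = 11110000 → 4-byte char #3 = F0 A3 A5 80.
Offset 10: leading byte 0xEE = 11101110 → 3-byte char #4 = EE B2 AE.
Offset 13: leading byte 0xE3 = 11100011 → 3-byte char #5 = E3 81 B4.
Offset 16: leading byte 0xF0 = 11110000 → 4-byte char #6 = F0 B5 95 B9.
Offset 20: leading byte 0xEC = 11101100 → 3-byte char #7 = EC BA 99.
Offset 23: leading byte 0xF0 = 11110000 → 4-byte char #8 = F0 9F 9A 80.
Offset 27: leading byte 0xE2 = 11100010 → 3-byte char #9 = E2 9F 9D.
Leading byte 0xE2 = 11100010 matches 1110xxxx → 3-byte sequence.
Byte 1: 0xE2 = 11100010, payload 0010 (4 bits).
Byte 2: 0x9F = 10011111 (10xxxxxx ✓), payload 011111.
Byte 3: 0x9D = 10011101 (10xxxxxx ✓), payload 011101.
Concatenate: 0010011111011101 = 0x27DD (16 bits → U+27DD).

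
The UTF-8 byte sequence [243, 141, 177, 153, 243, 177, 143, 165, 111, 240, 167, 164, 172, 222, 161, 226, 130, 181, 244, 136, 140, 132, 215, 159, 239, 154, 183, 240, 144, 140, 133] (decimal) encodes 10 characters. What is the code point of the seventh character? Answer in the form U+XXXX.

U+108304

Offset 0: leading byte 0xF3 = 11110011 → 4-byte char #1 = F3 8D B1 99.
Offset 4: leading byte 0xF3 = 11110011 → 4-byte char #2 = F3 B1 8F A5.
Offset 8: leading byte 0x6F = 01101111 → 1-byte char #3 = 6F.
Offset 9: leading byte 0xF0 = 11110000 → 4-byte char #4 = F0 A7 A4 AC.
Offset 13: leading byte 0xDE = 11011110 → 2-byte char #5 = DE A1.
Offset 15: leading byte 0xE2 = 11100010 → 3-byte char #6 = E2 82 B5.
Offset 18: leading byte 0xF4 = 11110100 → 4-byte char #7 = F4 88 8C 84.
Leading byte 0xF4 = 11110100 matches 11110xxx → 4-byte sequence.
Byte 1: 0xF4 = 11110100, payload 100 (3 bits).
Byte 2: 0x88 = 10001000 (10xxxxxx ✓), payload 001000.
Byte 3: 0x8C = 10001100 (10xxxxxx ✓), payload 001100.
Byte 4: 0x84 = 10000100 (10xxxxxx ✓), payload 000100.
Concatenate: 100001000001100000100 = 0x108304 (21 bits → U+108304).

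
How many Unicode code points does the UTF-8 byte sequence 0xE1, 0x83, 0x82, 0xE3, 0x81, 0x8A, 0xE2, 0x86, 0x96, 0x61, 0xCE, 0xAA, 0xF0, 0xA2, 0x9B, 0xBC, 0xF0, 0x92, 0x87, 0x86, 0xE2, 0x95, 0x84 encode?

Byte at offset 0: 0xE1 = 11100001 → 3-byte char (#1). Advance 3.
Byte at offset 3: 0xE3 = 11100011 → 3-byte char (#2). Advance 3.
Byte at offset 6: 0xE2 = 11100010 → 3-byte char (#3). Advance 3.
Byte at offset 9: 0x61 = 01100001 → 1-byte char (#4). Advance 1.
Byte at offset 10: 0xCE = 11001110 → 2-byte char (#5). Advance 2.
Byte at offset 12: 0xF0 = 11110000 → 4-byte char (#6). Advance 4.
Byte at offset 16: 0xF0 = 11110000 → 4-byte char (#7). Advance 4.
Byte at offset 20: 0xE2 = 11100010 → 3-byte char (#8). Advance 3.
Reached end at offset 23 after 8 code points.

8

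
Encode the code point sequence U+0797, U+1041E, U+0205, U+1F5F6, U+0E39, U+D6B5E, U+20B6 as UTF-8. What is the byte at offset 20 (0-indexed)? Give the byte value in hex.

0x82

U+0797 → 2-byte form DE 97 at offsets 0–1.
U+1041E → 4-byte form F0 90 90 9E at offsets 2–5.
U+0205 → 2-byte form C8 85 at offsets 6–7.
U+1F5F6 → 4-byte form F0 9F 97 B6 at offsets 8–11.
U+0E39 → 3-byte form E0 B8 B9 at offsets 12–14.
U+D6B5E → 4-byte form F3 96 AD 9E at offsets 15–18.
U+20B6 → 3-byte form E2 82 B6 at offsets 19–21.
Offset 20 falls in char 7's range; it's byte 2 of E2 82 B6 = 0x82.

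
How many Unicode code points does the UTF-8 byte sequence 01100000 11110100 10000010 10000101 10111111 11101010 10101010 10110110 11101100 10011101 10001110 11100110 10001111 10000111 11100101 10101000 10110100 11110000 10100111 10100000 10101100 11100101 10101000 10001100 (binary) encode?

Byte at offset 0: 0x60 = 01100000 → 1-byte char (#1). Advance 1.
Byte at offset 1: 0xF4 = 11110100 → 4-byte char (#2). Advance 4.
Byte at offset 5: 0xEA = 11101010 → 3-byte char (#3). Advance 3.
Byte at offset 8: 0xEC = 11101100 → 3-byte char (#4). Advance 3.
Byte at offset 11: 0xE6 = 11100110 → 3-byte char (#5). Advance 3.
Byte at offset 14: 0xE5 = 11100101 → 3-byte char (#6). Advance 3.
Byte at offset 17: 0xF0 = 11110000 → 4-byte char (#7). Advance 4.
Byte at offset 21: 0xE5 = 11100101 → 3-byte char (#8). Advance 3.
Reached end at offset 24 after 8 code points.

8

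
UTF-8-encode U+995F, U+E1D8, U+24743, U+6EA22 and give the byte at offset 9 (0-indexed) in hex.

U+995F → 3-byte form E9 A5 9F at offsets 0–2.
U+E1D8 → 3-byte form EE 87 98 at offsets 3–5.
U+24743 → 4-byte form F0 A4 9D 83 at offsets 6–9.
Offset 9 falls in char 3's range; it's byte 4 of F0 A4 9D 83 = 0x83.

0x83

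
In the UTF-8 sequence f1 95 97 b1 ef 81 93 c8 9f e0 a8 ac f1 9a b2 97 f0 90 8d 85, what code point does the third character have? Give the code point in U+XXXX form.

U+021F

Offset 0: leading byte 0xF1 = 11110001 → 4-byte char #1 = F1 95 97 B1.
Offset 4: leading byte 0xEF = 11101111 → 3-byte char #2 = EF 81 93.
Offset 7: leading byte 0xC8 = 11001000 → 2-byte char #3 = C8 9F.
Leading byte 0xC8 = 11001000 matches 110xxxxx → 2-byte sequence.
Byte 1: 0xC8 = 11001000, payload 01000 (5 bits).
Byte 2: 0x9F = 10011111 (10xxxxxx ✓), payload 011111.
Concatenate: 01000011111 = 0x21F (11 bits → U+021F).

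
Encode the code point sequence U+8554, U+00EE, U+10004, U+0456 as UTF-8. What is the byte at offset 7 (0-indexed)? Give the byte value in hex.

0x80

U+8554 → 3-byte form E8 95 94 at offsets 0–2.
U+00EE → 2-byte form C3 AE at offsets 3–4.
U+10004 → 4-byte form F0 90 80 84 at offsets 5–8.
Offset 7 falls in char 3's range; it's byte 3 of F0 90 80 84 = 0x80.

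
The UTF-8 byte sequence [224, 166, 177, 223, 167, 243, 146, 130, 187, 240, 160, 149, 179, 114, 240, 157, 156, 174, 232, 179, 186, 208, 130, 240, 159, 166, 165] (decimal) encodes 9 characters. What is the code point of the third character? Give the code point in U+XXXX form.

U+D20BB

Offset 0: leading byte 0xE0 = 11100000 → 3-byte char #1 = E0 A6 B1.
Offset 3: leading byte 0xDF = 11011111 → 2-byte char #2 = DF A7.
Offset 5: leading byte 0xF3 = 11110011 → 4-byte char #3 = F3 92 82 BB.
Leading byte 0xF3 = 11110011 matches 11110xxx → 4-byte sequence.
Byte 1: 0xF3 = 11110011, payload 011 (3 bits).
Byte 2: 0x92 = 10010010 (10xxxxxx ✓), payload 010010.
Byte 3: 0x82 = 10000010 (10xxxxxx ✓), payload 000010.
Byte 4: 0xBB = 10111011 (10xxxxxx ✓), payload 111011.
Concatenate: 011010010000010111011 = 0xD20BB (21 bits → U+D20BB).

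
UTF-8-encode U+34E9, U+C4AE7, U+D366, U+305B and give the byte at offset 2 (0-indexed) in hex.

0xA9

U+34E9 → 3-byte form E3 93 A9 at offsets 0–2.
Offset 2 falls in char 1's range; it's byte 3 of E3 93 A9 = 0xA9.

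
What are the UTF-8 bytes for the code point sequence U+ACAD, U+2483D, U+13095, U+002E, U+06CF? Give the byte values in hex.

EA B2 AD F0 A4 A0 BD F0 93 82 95 2E DB 8F

U+ACAD: 3-byte form → EA B2 AD.
U+2483D: 4-byte form → F0 A4 A0 BD.
U+13095: 4-byte form → F0 93 82 95.
U+002E: 1-byte form → 2E.
U+06CF: 2-byte form → DB 8F.
Concatenated (14 bytes): EA B2 AD F0 A4 A0 BD F0 93 82 95 2E DB 8F.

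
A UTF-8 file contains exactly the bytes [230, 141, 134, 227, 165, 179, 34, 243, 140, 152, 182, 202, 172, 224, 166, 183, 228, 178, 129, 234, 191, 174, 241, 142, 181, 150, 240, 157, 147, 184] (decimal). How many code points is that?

10

Byte at offset 0: 0xE6 = 11100110 → 3-byte char (#1). Advance 3.
Byte at offset 3: 0xE3 = 11100011 → 3-byte char (#2). Advance 3.
Byte at offset 6: 0x22 = 00100010 → 1-byte char (#3). Advance 1.
Byte at offset 7: 0xF3 = 11110011 → 4-byte char (#4). Advance 4.
Byte at offset 11: 0xCA = 11001010 → 2-byte char (#5). Advance 2.
Byte at offset 13: 0xE0 = 11100000 → 3-byte char (#6). Advance 3.
Byte at offset 16: 0xE4 = 11100100 → 3-byte char (#7). Advance 3.
Byte at offset 19: 0xEA = 11101010 → 3-byte char (#8). Advance 3.
Byte at offset 22: 0xF1 = 11110001 → 4-byte char (#9). Advance 4.
Byte at offset 26: 0xF0 = 11110000 → 4-byte char (#10). Advance 4.
Reached end at offset 30 after 10 code points.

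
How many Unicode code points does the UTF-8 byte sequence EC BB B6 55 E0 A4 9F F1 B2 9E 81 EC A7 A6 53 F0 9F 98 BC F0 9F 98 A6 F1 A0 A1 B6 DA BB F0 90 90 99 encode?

11

Byte at offset 0: 0xEC = 11101100 → 3-byte char (#1). Advance 3.
Byte at offset 3: 0x55 = 01010101 → 1-byte char (#2). Advance 1.
Byte at offset 4: 0xE0 = 11100000 → 3-byte char (#3). Advance 3.
Byte at offset 7: 0xF1 = 11110001 → 4-byte char (#4). Advance 4.
Byte at offset 11: 0xEC = 11101100 → 3-byte char (#5). Advance 3.
Byte at offset 14: 0x53 = 01010011 → 1-byte char (#6). Advance 1.
Byte at offset 15: 0xF0 = 11110000 → 4-byte char (#7). Advance 4.
Byte at offset 19: 0xF0 = 11110000 → 4-byte char (#8). Advance 4.
Byte at offset 23: 0xF1 = 11110001 → 4-byte char (#9). Advance 4.
Byte at offset 27: 0xDA = 11011010 → 2-byte char (#10). Advance 2.
Byte at offset 29: 0xF0 = 11110000 → 4-byte char (#11). Advance 4.
Reached end at offset 33 after 11 code points.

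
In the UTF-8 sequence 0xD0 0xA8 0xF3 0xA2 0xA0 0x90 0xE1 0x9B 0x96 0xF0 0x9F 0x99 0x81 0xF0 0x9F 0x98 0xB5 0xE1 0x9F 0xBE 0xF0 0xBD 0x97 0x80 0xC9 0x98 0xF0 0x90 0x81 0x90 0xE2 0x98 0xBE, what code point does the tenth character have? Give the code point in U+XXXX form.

U+263E

Offset 0: leading byte 0xD0 = 11010000 → 2-byte char #1 = D0 A8.
Offset 2: leading byte 0xF3 = 11110011 → 4-byte char #2 = F3 A2 A0 90.
Offset 6: leading byte 0xE1 = 11100001 → 3-byte char #3 = E1 9B 96.
Offset 9: leading byte 0xF0 = 11110000 → 4-byte char #4 = F0 9F 99 81.
Offset 13: leading byte 0xF0 = 11110000 → 4-byte char #5 = F0 9F 98 B5.
Offset 17: leading byte 0xE1 = 11100001 → 3-byte char #6 = E1 9F BE.
Offset 20: leading byte 0xF0 = 11110000 → 4-byte char #7 = F0 BD 97 80.
Offset 24: leading byte 0xC9 = 11001001 → 2-byte char #8 = C9 98.
Offset 26: leading byte 0xF0 = 11110000 → 4-byte char #9 = F0 90 81 90.
Offset 30: leading byte 0xE2 = 11100010 → 3-byte char #10 = E2 98 BE.
Leading byte 0xE2 = 11100010 matches 1110xxxx → 3-byte sequence.
Byte 1: 0xE2 = 11100010, payload 0010 (4 bits).
Byte 2: 0x98 = 10011000 (10xxxxxx ✓), payload 011000.
Byte 3: 0xBE = 10111110 (10xxxxxx ✓), payload 111110.
Concatenate: 0010011000111110 = 0x263E (16 bits → U+263E).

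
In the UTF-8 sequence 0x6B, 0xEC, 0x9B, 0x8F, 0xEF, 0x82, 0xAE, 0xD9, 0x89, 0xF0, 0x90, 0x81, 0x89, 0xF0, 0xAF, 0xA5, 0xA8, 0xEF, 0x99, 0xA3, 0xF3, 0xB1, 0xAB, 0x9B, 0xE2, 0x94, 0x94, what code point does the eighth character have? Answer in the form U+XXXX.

U+F1ADB

Offset 0: leading byte 0x6B = 01101011 → 1-byte char #1 = 6B.
Offset 1: leading byte 0xEC = 11101100 → 3-byte char #2 = EC 9B 8F.
Offset 4: leading byte 0xEF = 11101111 → 3-byte char #3 = EF 82 AE.
Offset 7: leading byte 0xD9 = 11011001 → 2-byte char #4 = D9 89.
Offset 9: leading byte 0xF0 = 11110000 → 4-byte char #5 = F0 90 81 89.
Offset 13: leading byte 0xF0 = 11110000 → 4-byte char #6 = F0 AF A5 A8.
Offset 17: leading byte 0xEF = 11101111 → 3-byte char #7 = EF 99 A3.
Offset 20: leading byte 0xF3 = 11110011 → 4-byte char #8 = F3 B1 AB 9B.
Leading byte 0xF3 = 11110011 matches 11110xxx → 4-byte sequence.
Byte 1: 0xF3 = 11110011, payload 011 (3 bits).
Byte 2: 0xB1 = 10110001 (10xxxxxx ✓), payload 110001.
Byte 3: 0xAB = 10101011 (10xxxxxx ✓), payload 101011.
Byte 4: 0x9B = 10011011 (10xxxxxx ✓), payload 011011.
Concatenate: 011110001101011011011 = 0xF1ADB (21 bits → U+F1ADB).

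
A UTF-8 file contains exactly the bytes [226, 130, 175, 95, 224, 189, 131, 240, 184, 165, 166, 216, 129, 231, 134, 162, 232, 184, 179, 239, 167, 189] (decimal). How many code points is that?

8

Byte at offset 0: 0xE2 = 11100010 → 3-byte char (#1). Advance 3.
Byte at offset 3: 0x5F = 01011111 → 1-byte char (#2). Advance 1.
Byte at offset 4: 0xE0 = 11100000 → 3-byte char (#3). Advance 3.
Byte at offset 7: 0xF0 = 11110000 → 4-byte char (#4). Advance 4.
Byte at offset 11: 0xD8 = 11011000 → 2-byte char (#5). Advance 2.
Byte at offset 13: 0xE7 = 11100111 → 3-byte char (#6). Advance 3.
Byte at offset 16: 0xE8 = 11101000 → 3-byte char (#7). Advance 3.
Byte at offset 19: 0xEF = 11101111 → 3-byte char (#8). Advance 3.
Reached end at offset 22 after 8 code points.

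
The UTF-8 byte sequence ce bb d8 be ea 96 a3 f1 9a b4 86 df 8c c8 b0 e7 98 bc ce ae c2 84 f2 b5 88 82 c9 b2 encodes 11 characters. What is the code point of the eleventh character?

Offset 0: leading byte 0xCE = 11001110 → 2-byte char #1 = CE BB.
Offset 2: leading byte 0xD8 = 11011000 → 2-byte char #2 = D8 BE.
Offset 4: leading byte 0xEA = 11101010 → 3-byte char #3 = EA 96 A3.
Offset 7: leading byte 0xF1 = 11110001 → 4-byte char #4 = F1 9A B4 86.
Offset 11: leading byte 0xDF = 11011111 → 2-byte char #5 = DF 8C.
Offset 13: leading byte 0xC8 = 11001000 → 2-byte char #6 = C8 B0.
Offset 15: leading byte 0xE7 = 11100111 → 3-byte char #7 = E7 98 BC.
Offset 18: leading byte 0xCE = 11001110 → 2-byte char #8 = CE AE.
Offset 20: leading byte 0xC2 = 11000010 → 2-byte char #9 = C2 84.
Offset 22: leading byte 0xF2 = 11110010 → 4-byte char #10 = F2 B5 88 82.
Offset 26: leading byte 0xC9 = 11001001 → 2-byte char #11 = C9 B2.
Leading byte 0xC9 = 11001001 matches 110xxxxx → 2-byte sequence.
Byte 1: 0xC9 = 11001001, payload 01001 (5 bits).
Byte 2: 0xB2 = 10110010 (10xxxxxx ✓), payload 110010.
Concatenate: 01001110010 = 0x272 (11 bits → U+0272).

U+0272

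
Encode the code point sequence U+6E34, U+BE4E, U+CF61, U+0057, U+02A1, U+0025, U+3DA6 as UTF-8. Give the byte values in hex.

U+6E34: 3-byte form → E6 B8 B4.
U+BE4E: 3-byte form → EB B9 8E.
U+CF61: 3-byte form → EC BD A1.
U+0057: 1-byte form → 57.
U+02A1: 2-byte form → CA A1.
U+0025: 1-byte form → 25.
U+3DA6: 3-byte form → E3 B6 A6.
Concatenated (16 bytes): E6 B8 B4 EB B9 8E EC BD A1 57 CA A1 25 E3 B6 A6.

E6 B8 B4 EB B9 8E EC BD A1 57 CA A1 25 E3 B6 A6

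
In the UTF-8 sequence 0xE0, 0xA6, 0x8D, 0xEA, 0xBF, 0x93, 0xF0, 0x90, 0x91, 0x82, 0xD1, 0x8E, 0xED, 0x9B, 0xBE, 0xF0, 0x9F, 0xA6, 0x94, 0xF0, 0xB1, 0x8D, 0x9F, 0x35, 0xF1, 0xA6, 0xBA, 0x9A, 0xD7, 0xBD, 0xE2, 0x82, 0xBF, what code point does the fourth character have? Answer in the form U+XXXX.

U+044E

Offset 0: leading byte 0xE0 = 11100000 → 3-byte char #1 = E0 A6 8D.
Offset 3: leading byte 0xEA = 11101010 → 3-byte char #2 = EA BF 93.
Offset 6: leading byte 0xF0 = 11110000 → 4-byte char #3 = F0 90 91 82.
Offset 10: leading byte 0xD1 = 11010001 → 2-byte char #4 = D1 8E.
Leading byte 0xD1 = 11010001 matches 110xxxxx → 2-byte sequence.
Byte 1: 0xD1 = 11010001, payload 10001 (5 bits).
Byte 2: 0x8E = 10001110 (10xxxxxx ✓), payload 001110.
Concatenate: 10001001110 = 0x44E (11 bits → U+044E).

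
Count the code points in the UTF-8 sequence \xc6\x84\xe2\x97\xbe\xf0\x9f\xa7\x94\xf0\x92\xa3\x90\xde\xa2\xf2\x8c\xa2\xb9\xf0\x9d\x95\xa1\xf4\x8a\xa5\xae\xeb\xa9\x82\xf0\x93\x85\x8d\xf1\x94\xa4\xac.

Byte at offset 0: 0xC6 = 11000110 → 2-byte char (#1). Advance 2.
Byte at offset 2: 0xE2 = 11100010 → 3-byte char (#2). Advance 3.
Byte at offset 5: 0xF0 = 11110000 → 4-byte char (#3). Advance 4.
Byte at offset 9: 0xF0 = 11110000 → 4-byte char (#4). Advance 4.
Byte at offset 13: 0xDE = 11011110 → 2-byte char (#5). Advance 2.
Byte at offset 15: 0xF2 = 11110010 → 4-byte char (#6). Advance 4.
Byte at offset 19: 0xF0 = 11110000 → 4-byte char (#7). Advance 4.
Byte at offset 23: 0xF4 = 11110100 → 4-byte char (#8). Advance 4.
Byte at offset 27: 0xEB = 11101011 → 3-byte char (#9). Advance 3.
Byte at offset 30: 0xF0 = 11110000 → 4-byte char (#10). Advance 4.
Byte at offset 34: 0xF1 = 11110001 → 4-byte char (#11). Advance 4.
Reached end at offset 38 after 11 code points.

11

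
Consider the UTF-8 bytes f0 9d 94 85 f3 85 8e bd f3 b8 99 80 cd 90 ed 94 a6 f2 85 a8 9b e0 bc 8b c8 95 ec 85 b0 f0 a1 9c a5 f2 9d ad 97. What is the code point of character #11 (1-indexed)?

Offset 0: leading byte 0xF0 = 11110000 → 4-byte char #1 = F0 9D 94 85.
Offset 4: leading byte 0xF3 = 11110011 → 4-byte char #2 = F3 85 8E BD.
Offset 8: leading byte 0xF3 = 11110011 → 4-byte char #3 = F3 B8 99 80.
Offset 12: leading byte 0xCD = 11001101 → 2-byte char #4 = CD 90.
Offset 14: leading byte 0xED = 11101101 → 3-byte char #5 = ED 94 A6.
Offset 17: leading byte 0xF2 = 11110010 → 4-byte char #6 = F2 85 A8 9B.
Offset 21: leading byte 0xE0 = 11100000 → 3-byte char #7 = E0 BC 8B.
Offset 24: leading byte 0xC8 = 11001000 → 2-byte char #8 = C8 95.
Offset 26: leading byte 0xEC = 11101100 → 3-byte char #9 = EC 85 B0.
Offset 29: leading byte 0xF0 = 11110000 → 4-byte char #10 = F0 A1 9C A5.
Offset 33: leading byte 0xF2 = 11110010 → 4-byte char #11 = F2 9D AD 97.
Leading byte 0xF2 = 11110010 matches 11110xxx → 4-byte sequence.
Byte 1: 0xF2 = 11110010, payload 010 (3 bits).
Byte 2: 0x9D = 10011101 (10xxxxxx ✓), payload 011101.
Byte 3: 0xAD = 10101101 (10xxxxxx ✓), payload 101101.
Byte 4: 0x97 = 10010111 (10xxxxxx ✓), payload 010111.
Concatenate: 010011101101101010111 = 0x9DB57 (21 bits → U+9DB57).

U+9DB57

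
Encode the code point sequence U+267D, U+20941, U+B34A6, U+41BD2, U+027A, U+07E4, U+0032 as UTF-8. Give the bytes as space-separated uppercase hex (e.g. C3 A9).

U+267D: 3-byte form → E2 99 BD.
U+20941: 4-byte form → F0 A0 A5 81.
U+B34A6: 4-byte form → F2 B3 92 A6.
U+41BD2: 4-byte form → F1 81 AF 92.
U+027A: 2-byte form → C9 BA.
U+07E4: 2-byte form → DF A4.
U+0032: 1-byte form → 32.
Concatenated (20 bytes): E2 99 BD F0 A0 A5 81 F2 B3 92 A6 F1 81 AF 92 C9 BA DF A4 32.

E2 99 BD F0 A0 A5 81 F2 B3 92 A6 F1 81 AF 92 C9 BA DF A4 32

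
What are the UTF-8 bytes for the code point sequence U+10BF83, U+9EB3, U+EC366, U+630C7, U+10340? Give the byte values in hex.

U+10BF83: 4-byte form → F4 8B BE 83.
U+9EB3: 3-byte form → E9 BA B3.
U+EC366: 4-byte form → F3 AC 8D A6.
U+630C7: 4-byte form → F1 A3 83 87.
U+10340: 4-byte form → F0 90 8D 80.
Concatenated (19 bytes): F4 8B BE 83 E9 BA B3 F3 AC 8D A6 F1 A3 83 87 F0 90 8D 80.

F4 8B BE 83 E9 BA B3 F3 AC 8D A6 F1 A3 83 87 F0 90 8D 80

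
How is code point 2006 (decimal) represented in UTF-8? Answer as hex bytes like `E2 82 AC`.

DF 96

U+07D6 = 0x7D6 = 2006 decimal. In range U+0080–U+07FF → 2-byte form: 110xxxxx 10xxxxxx.
Binary (11 bits): 11111010110.
Split 5+6: 11111 | 010110.
Byte 1: 11011111 = 0xDF.
Byte 2: 10010110 = 0x96.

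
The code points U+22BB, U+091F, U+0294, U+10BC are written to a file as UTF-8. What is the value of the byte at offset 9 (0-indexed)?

0x82

U+22BB → 3-byte form E2 8A BB at offsets 0–2.
U+091F → 3-byte form E0 A4 9F at offsets 3–5.
U+0294 → 2-byte form CA 94 at offsets 6–7.
U+10BC → 3-byte form E1 82 BC at offsets 8–10.
Offset 9 falls in char 4's range; it's byte 2 of E1 82 BC = 0x82.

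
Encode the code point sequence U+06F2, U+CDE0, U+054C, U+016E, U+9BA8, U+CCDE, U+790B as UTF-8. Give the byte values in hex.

DB B2 EC B7 A0 D5 8C C5 AE E9 AE A8 EC B3 9E E7 A4 8B

U+06F2: 2-byte form → DB B2.
U+CDE0: 3-byte form → EC B7 A0.
U+054C: 2-byte form → D5 8C.
U+016E: 2-byte form → C5 AE.
U+9BA8: 3-byte form → E9 AE A8.
U+CCDE: 3-byte form → EC B3 9E.
U+790B: 3-byte form → E7 A4 8B.
Concatenated (18 bytes): DB B2 EC B7 A0 D5 8C C5 AE E9 AE A8 EC B3 9E E7 A4 8B.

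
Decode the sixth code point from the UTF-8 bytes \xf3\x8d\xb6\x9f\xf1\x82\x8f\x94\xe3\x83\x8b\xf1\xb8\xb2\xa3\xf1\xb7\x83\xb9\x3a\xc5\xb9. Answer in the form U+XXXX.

U+003A

Offset 0: leading byte 0xF3 = 11110011 → 4-byte char #1 = F3 8D B6 9F.
Offset 4: leading byte 0xF1 = 11110001 → 4-byte char #2 = F1 82 8F 94.
Offset 8: leading byte 0xE3 = 11100011 → 3-byte char #3 = E3 83 8B.
Offset 11: leading byte 0xF1 = 11110001 → 4-byte char #4 = F1 B8 B2 A3.
Offset 15: leading byte 0xF1 = 11110001 → 4-byte char #5 = F1 B7 83 B9.
Offset 19: leading byte 0x3A = 00111010 → 1-byte char #6 = 3A.
Leading byte 0x3A = 00111010 matches 0xxxxxxx → 1-byte sequence.
Byte 1: 0x3A = 00111010, payload 0111010 (7 bits).
Concatenate: 0111010 = 0x3A (7 bits → U+003A).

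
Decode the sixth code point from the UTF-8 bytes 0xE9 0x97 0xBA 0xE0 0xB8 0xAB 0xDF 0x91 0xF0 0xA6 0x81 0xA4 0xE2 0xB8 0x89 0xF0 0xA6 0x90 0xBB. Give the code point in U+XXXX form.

Offset 0: leading byte 0xE9 = 11101001 → 3-byte char #1 = E9 97 BA.
Offset 3: leading byte 0xE0 = 11100000 → 3-byte char #2 = E0 B8 AB.
Offset 6: leading byte 0xDF = 11011111 → 2-byte char #3 = DF 91.
Offset 8: leading byte 0xF0 = 11110000 → 4-byte char #4 = F0 A6 81 A4.
Offset 12: leading byte 0xE2 = 11100010 → 3-byte char #5 = E2 B8 89.
Offset 15: leading byte 0xF0 = 11110000 → 4-byte char #6 = F0 A6 90 BB.
Leading byte 0xF0 = 11110000 matches 11110xxx → 4-byte sequence.
Byte 1: 0xF0 = 11110000, payload 000 (3 bits).
Byte 2: 0xA6 = 10100110 (10xxxxxx ✓), payload 100110.
Byte 3: 0x90 = 10010000 (10xxxxxx ✓), payload 010000.
Byte 4: 0xBB = 10111011 (10xxxxxx ✓), payload 111011.
Concatenate: 000100110010000111011 = 0x2643B (21 bits → U+2643B).

U+2643B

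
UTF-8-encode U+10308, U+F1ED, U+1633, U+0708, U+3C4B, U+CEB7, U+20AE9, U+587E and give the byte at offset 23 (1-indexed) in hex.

0xE5

1-indexed offset 23 is 0-indexed offset 22.
U+10308 → 4-byte form F0 90 8C 88 at offsets 0–3.
U+F1ED → 3-byte form EF 87 AD at offsets 4–6.
U+1633 → 3-byte form E1 98 B3 at offsets 7–9.
U+0708 → 2-byte form DC 88 at offsets 10–11.
U+3C4B → 3-byte form E3 B1 8B at offsets 12–14.
U+CEB7 → 3-byte form EC BA B7 at offsets 15–17.
U+20AE9 → 4-byte form F0 A0 AB A9 at offsets 18–21.
U+587E → 3-byte form E5 A1 BE at offsets 22–24.
Offset 22 falls in char 8's range; it's byte 1 of E5 A1 BE = 0xE5.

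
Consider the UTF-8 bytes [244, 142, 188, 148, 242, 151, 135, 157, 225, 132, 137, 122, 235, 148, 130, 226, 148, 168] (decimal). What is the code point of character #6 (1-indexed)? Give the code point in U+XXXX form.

Offset 0: leading byte 0xF4 = 11110100 → 4-byte char #1 = F4 8E BC 94.
Offset 4: leading byte 0xF2 = 11110010 → 4-byte char #2 = F2 97 87 9D.
Offset 8: leading byte 0xE1 = 11100001 → 3-byte char #3 = E1 84 89.
Offset 11: leading byte 0x7A = 01111010 → 1-byte char #4 = 7A.
Offset 12: leading byte 0xEB = 11101011 → 3-byte char #5 = EB 94 82.
Offset 15: leading byte 0xE2 = 11100010 → 3-byte char #6 = E2 94 A8.
Leading byte 0xE2 = 11100010 matches 1110xxxx → 3-byte sequence.
Byte 1: 0xE2 = 11100010, payload 0010 (4 bits).
Byte 2: 0x94 = 10010100 (10xxxxxx ✓), payload 010100.
Byte 3: 0xA8 = 10101000 (10xxxxxx ✓), payload 101000.
Concatenate: 0010010100101000 = 0x2528 (16 bits → U+2528).

U+2528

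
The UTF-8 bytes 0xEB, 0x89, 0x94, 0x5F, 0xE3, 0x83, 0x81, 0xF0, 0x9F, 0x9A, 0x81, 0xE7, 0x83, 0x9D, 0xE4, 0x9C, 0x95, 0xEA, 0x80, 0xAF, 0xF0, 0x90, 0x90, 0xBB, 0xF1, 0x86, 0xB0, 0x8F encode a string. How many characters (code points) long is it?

9

Byte at offset 0: 0xEB = 11101011 → 3-byte char (#1). Advance 3.
Byte at offset 3: 0x5F = 01011111 → 1-byte char (#2). Advance 1.
Byte at offset 4: 0xE3 = 11100011 → 3-byte char (#3). Advance 3.
Byte at offset 7: 0xF0 = 11110000 → 4-byte char (#4). Advance 4.
Byte at offset 11: 0xE7 = 11100111 → 3-byte char (#5). Advance 3.
Byte at offset 14: 0xE4 = 11100100 → 3-byte char (#6). Advance 3.
Byte at offset 17: 0xEA = 11101010 → 3-byte char (#7). Advance 3.
Byte at offset 20: 0xF0 = 11110000 → 4-byte char (#8). Advance 4.
Byte at offset 24: 0xF1 = 11110001 → 4-byte char (#9). Advance 4.
Reached end at offset 28 after 9 code points.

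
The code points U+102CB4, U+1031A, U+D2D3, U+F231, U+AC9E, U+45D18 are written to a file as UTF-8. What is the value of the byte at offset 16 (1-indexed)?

0xB2

1-indexed offset 16 is 0-indexed offset 15.
U+102CB4 → 4-byte form F4 82 B2 B4 at offsets 0–3.
U+1031A → 4-byte form F0 90 8C 9A at offsets 4–7.
U+D2D3 → 3-byte form ED 8B 93 at offsets 8–10.
U+F231 → 3-byte form EF 88 B1 at offsets 11–13.
U+AC9E → 3-byte form EA B2 9E at offsets 14–16.
Offset 15 falls in char 5's range; it's byte 2 of EA B2 9E = 0xB2.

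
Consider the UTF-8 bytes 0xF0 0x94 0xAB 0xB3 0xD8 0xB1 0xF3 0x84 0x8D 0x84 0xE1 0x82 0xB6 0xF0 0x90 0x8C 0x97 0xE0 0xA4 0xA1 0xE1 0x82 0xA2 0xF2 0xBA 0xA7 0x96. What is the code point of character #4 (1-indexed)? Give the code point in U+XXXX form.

U+10B6

Offset 0: leading byte 0xF0 = 11110000 → 4-byte char #1 = F0 94 AB B3.
Offset 4: leading byte 0xD8 = 11011000 → 2-byte char #2 = D8 B1.
Offset 6: leading byte 0xF3 = 11110011 → 4-byte char #3 = F3 84 8D 84.
Offset 10: leading byte 0xE1 = 11100001 → 3-byte char #4 = E1 82 B6.
Leading byte 0xE1 = 11100001 matches 1110xxxx → 3-byte sequence.
Byte 1: 0xE1 = 11100001, payload 0001 (4 bits).
Byte 2: 0x82 = 10000010 (10xxxxxx ✓), payload 000010.
Byte 3: 0xB6 = 10110110 (10xxxxxx ✓), payload 110110.
Concatenate: 0001000010110110 = 0x10B6 (16 bits → U+10B6).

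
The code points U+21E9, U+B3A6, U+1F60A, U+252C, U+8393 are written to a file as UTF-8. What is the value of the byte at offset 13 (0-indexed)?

U+21E9 → 3-byte form E2 87 A9 at offsets 0–2.
U+B3A6 → 3-byte form EB 8E A6 at offsets 3–5.
U+1F60A → 4-byte form F0 9F 98 8A at offsets 6–9.
U+252C → 3-byte form E2 94 AC at offsets 10–12.
U+8393 → 3-byte form E8 8E 93 at offsets 13–15.
Offset 13 falls in char 5's range; it's byte 1 of E8 8E 93 = 0xE8.

0xE8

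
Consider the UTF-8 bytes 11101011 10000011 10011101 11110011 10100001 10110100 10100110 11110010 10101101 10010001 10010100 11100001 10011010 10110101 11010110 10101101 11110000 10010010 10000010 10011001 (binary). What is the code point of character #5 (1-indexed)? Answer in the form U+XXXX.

U+05AD

Offset 0: leading byte 0xEB = 11101011 → 3-byte char #1 = EB 83 9D.
Offset 3: leading byte 0xF3 = 11110011 → 4-byte char #2 = F3 A1 B4 A6.
Offset 7: leading byte 0xF2 = 11110010 → 4-byte char #3 = F2 AD 91 94.
Offset 11: leading byte 0xE1 = 11100001 → 3-byte char #4 = E1 9A B5.
Offset 14: leading byte 0xD6 = 11010110 → 2-byte char #5 = D6 AD.
Leading byte 0xD6 = 11010110 matches 110xxxxx → 2-byte sequence.
Byte 1: 0xD6 = 11010110, payload 10110 (5 bits).
Byte 2: 0xAD = 10101101 (10xxxxxx ✓), payload 101101.
Concatenate: 10110101101 = 0x5AD (11 bits → U+05AD).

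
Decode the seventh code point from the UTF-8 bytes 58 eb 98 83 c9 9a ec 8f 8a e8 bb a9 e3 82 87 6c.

Offset 0: leading byte 0x58 = 01011000 → 1-byte char #1 = 58.
Offset 1: leading byte 0xEB = 11101011 → 3-byte char #2 = EB 98 83.
Offset 4: leading byte 0xC9 = 11001001 → 2-byte char #3 = C9 9A.
Offset 6: leading byte 0xEC = 11101100 → 3-byte char #4 = EC 8F 8A.
Offset 9: leading byte 0xE8 = 11101000 → 3-byte char #5 = E8 BB A9.
Offset 12: leading byte 0xE3 = 11100011 → 3-byte char #6 = E3 82 87.
Offset 15: leading byte 0x6C = 01101100 → 1-byte char #7 = 6C.
Leading byte 0x6C = 01101100 matches 0xxxxxxx → 1-byte sequence.
Byte 1: 0x6C = 01101100, payload 1101100 (7 bits).
Concatenate: 1101100 = 0x6C (7 bits → U+006C).

U+006C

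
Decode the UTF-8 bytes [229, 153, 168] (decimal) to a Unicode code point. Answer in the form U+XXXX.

U+5668

Leading byte 0xE5 = 11100101 matches 1110xxxx → 3-byte sequence.
Byte 1: 0xE5 = 11100101, payload 0101 (4 bits).
Byte 2: 0x99 = 10011001 (10xxxxxx ✓), payload 011001.
Byte 3: 0xA8 = 10101000 (10xxxxxx ✓), payload 101000.
Concatenate: 0101011001101000 = 0x5668 (16 bits → U+5668).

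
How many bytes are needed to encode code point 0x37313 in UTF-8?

4

U+37313 = 0x37313. UTF-8 uses 1 byte below 0x80, 2 below 0x800, 3 below 0x10000, 4 up to 0x10FFFF. 0x37313 is in U+10000–U+10FFFF → 4 bytes.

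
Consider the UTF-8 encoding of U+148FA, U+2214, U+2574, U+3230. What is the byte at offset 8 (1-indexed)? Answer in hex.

1-indexed offset 8 is 0-indexed offset 7.
U+148FA → 4-byte form F0 94 A3 BA at offsets 0–3.
U+2214 → 3-byte form E2 88 94 at offsets 4–6.
U+2574 → 3-byte form E2 95 B4 at offsets 7–9.
Offset 7 falls in char 3's range; it's byte 1 of E2 95 B4 = 0xE2.

0xE2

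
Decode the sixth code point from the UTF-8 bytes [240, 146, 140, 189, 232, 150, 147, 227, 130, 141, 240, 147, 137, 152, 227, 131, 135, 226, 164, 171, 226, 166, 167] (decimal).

U+292B

Offset 0: leading byte 0xF0 = 11110000 → 4-byte char #1 = F0 92 8C BD.
Offset 4: leading byte 0xE8 = 11101000 → 3-byte char #2 = E8 96 93.
Offset 7: leading byte 0xE3 = 11100011 → 3-byte char #3 = E3 82 8D.
Offset 10: leading byte 0xF0 = 11110000 → 4-byte char #4 = F0 93 89 98.
Offset 14: leading byte 0xE3 = 11100011 → 3-byte char #5 = E3 83 87.
Offset 17: leading byte 0xE2 = 11100010 → 3-byte char #6 = E2 A4 AB.
Leading byte 0xE2 = 11100010 matches 1110xxxx → 3-byte sequence.
Byte 1: 0xE2 = 11100010, payload 0010 (4 bits).
Byte 2: 0xA4 = 10100100 (10xxxxxx ✓), payload 100100.
Byte 3: 0xAB = 10101011 (10xxxxxx ✓), payload 101011.
Concatenate: 0010100100101011 = 0x292B (16 bits → U+292B).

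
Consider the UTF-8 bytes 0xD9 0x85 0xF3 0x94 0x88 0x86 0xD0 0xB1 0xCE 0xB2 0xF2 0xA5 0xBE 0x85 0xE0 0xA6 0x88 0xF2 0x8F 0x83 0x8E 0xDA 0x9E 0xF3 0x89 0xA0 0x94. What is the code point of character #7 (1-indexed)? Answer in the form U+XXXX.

U+8F0CE

Offset 0: leading byte 0xD9 = 11011001 → 2-byte char #1 = D9 85.
Offset 2: leading byte 0xF3 = 11110011 → 4-byte char #2 = F3 94 88 86.
Offset 6: leading byte 0xD0 = 11010000 → 2-byte char #3 = D0 B1.
Offset 8: leading byte 0xCE = 11001110 → 2-byte char #4 = CE B2.
Offset 10: leading byte 0xF2 = 11110010 → 4-byte char #5 = F2 A5 BE 85.
Offset 14: leading byte 0xE0 = 11100000 → 3-byte char #6 = E0 A6 88.
Offset 17: leading byte 0xF2 = 11110010 → 4-byte char #7 = F2 8F 83 8E.
Leading byte 0xF2 = 11110010 matches 11110xxx → 4-byte sequence.
Byte 1: 0xF2 = 11110010, payload 010 (3 bits).
Byte 2: 0x8F = 10001111 (10xxxxxx ✓), payload 001111.
Byte 3: 0x83 = 10000011 (10xxxxxx ✓), payload 000011.
Byte 4: 0x8E = 10001110 (10xxxxxx ✓), payload 001110.
Concatenate: 010001111000011001110 = 0x8F0CE (21 bits → U+8F0CE).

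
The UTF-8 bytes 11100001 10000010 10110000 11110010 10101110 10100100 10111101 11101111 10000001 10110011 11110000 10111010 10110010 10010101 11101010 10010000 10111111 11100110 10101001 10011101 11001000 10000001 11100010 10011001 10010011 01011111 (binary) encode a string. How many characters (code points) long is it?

9

Byte at offset 0: 0xE1 = 11100001 → 3-byte char (#1). Advance 3.
Byte at offset 3: 0xF2 = 11110010 → 4-byte char (#2). Advance 4.
Byte at offset 7: 0xEF = 11101111 → 3-byte char (#3). Advance 3.
Byte at offset 10: 0xF0 = 11110000 → 4-byte char (#4). Advance 4.
Byte at offset 14: 0xEA = 11101010 → 3-byte char (#5). Advance 3.
Byte at offset 17: 0xE6 = 11100110 → 3-byte char (#6). Advance 3.
Byte at offset 20: 0xC8 = 11001000 → 2-byte char (#7). Advance 2.
Byte at offset 22: 0xE2 = 11100010 → 3-byte char (#8). Advance 3.
Byte at offset 25: 0x5F = 01011111 → 1-byte char (#9). Advance 1.
Reached end at offset 26 after 9 code points.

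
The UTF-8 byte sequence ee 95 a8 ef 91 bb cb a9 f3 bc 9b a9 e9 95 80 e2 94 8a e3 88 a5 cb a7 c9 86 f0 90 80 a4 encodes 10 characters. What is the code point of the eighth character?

Offset 0: leading byte 0xEE = 11101110 → 3-byte char #1 = EE 95 A8.
Offset 3: leading byte 0xEF = 11101111 → 3-byte char #2 = EF 91 BB.
Offset 6: leading byte 0xCB = 11001011 → 2-byte char #3 = CB A9.
Offset 8: leading byte 0xF3 = 11110011 → 4-byte char #4 = F3 BC 9B A9.
Offset 12: leading byte 0xE9 = 11101001 → 3-byte char #5 = E9 95 80.
Offset 15: leading byte 0xE2 = 11100010 → 3-byte char #6 = E2 94 8A.
Offset 18: leading byte 0xE3 = 11100011 → 3-byte char #7 = E3 88 A5.
Offset 21: leading byte 0xCB = 11001011 → 2-byte char #8 = CB A7.
Leading byte 0xCB = 11001011 matches 110xxxxx → 2-byte sequence.
Byte 1: 0xCB = 11001011, payload 01011 (5 bits).
Byte 2: 0xA7 = 10100111 (10xxxxxx ✓), payload 100111.
Concatenate: 01011100111 = 0x2E7 (11 bits → U+02E7).

U+02E7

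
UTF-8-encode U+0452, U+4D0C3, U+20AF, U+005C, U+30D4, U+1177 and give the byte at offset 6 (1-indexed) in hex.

0x83

1-indexed offset 6 is 0-indexed offset 5.
U+0452 → 2-byte form D1 92 at offsets 0–1.
U+4D0C3 → 4-byte form F1 8D 83 83 at offsets 2–5.
Offset 5 falls in char 2's range; it's byte 4 of F1 8D 83 83 = 0x83.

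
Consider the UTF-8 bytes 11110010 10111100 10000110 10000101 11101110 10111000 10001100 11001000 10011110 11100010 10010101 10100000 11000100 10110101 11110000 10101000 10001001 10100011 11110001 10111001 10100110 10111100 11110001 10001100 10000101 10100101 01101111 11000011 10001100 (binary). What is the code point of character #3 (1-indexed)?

Offset 0: leading byte 0xF2 = 11110010 → 4-byte char #1 = F2 BC 86 85.
Offset 4: leading byte 0xEE = 11101110 → 3-byte char #2 = EE B8 8C.
Offset 7: leading byte 0xC8 = 11001000 → 2-byte char #3 = C8 9E.
Leading byte 0xC8 = 11001000 matches 110xxxxx → 2-byte sequence.
Byte 1: 0xC8 = 11001000, payload 01000 (5 bits).
Byte 2: 0x9E = 10011110 (10xxxxxx ✓), payload 011110.
Concatenate: 01000011110 = 0x21E (11 bits → U+021E).

U+021E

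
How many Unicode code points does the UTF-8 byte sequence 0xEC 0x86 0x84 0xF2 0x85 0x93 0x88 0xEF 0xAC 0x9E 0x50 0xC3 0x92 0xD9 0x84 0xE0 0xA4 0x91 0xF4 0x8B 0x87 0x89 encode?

Byte at offset 0: 0xEC = 11101100 → 3-byte char (#1). Advance 3.
Byte at offset 3: 0xF2 = 11110010 → 4-byte char (#2). Advance 4.
Byte at offset 7: 0xEF = 11101111 → 3-byte char (#3). Advance 3.
Byte at offset 10: 0x50 = 01010000 → 1-byte char (#4). Advance 1.
Byte at offset 11: 0xC3 = 11000011 → 2-byte char (#5). Advance 2.
Byte at offset 13: 0xD9 = 11011001 → 2-byte char (#6). Advance 2.
Byte at offset 15: 0xE0 = 11100000 → 3-byte char (#7). Advance 3.
Byte at offset 18: 0xF4 = 11110100 → 4-byte char (#8). Advance 4.
Reached end at offset 22 after 8 code points.

8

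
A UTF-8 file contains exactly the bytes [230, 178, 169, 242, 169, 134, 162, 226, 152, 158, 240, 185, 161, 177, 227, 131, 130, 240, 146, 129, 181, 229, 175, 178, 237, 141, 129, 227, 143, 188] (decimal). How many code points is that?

9

Byte at offset 0: 0xE6 = 11100110 → 3-byte char (#1). Advance 3.
Byte at offset 3: 0xF2 = 11110010 → 4-byte char (#2). Advance 4.
Byte at offset 7: 0xE2 = 11100010 → 3-byte char (#3). Advance 3.
Byte at offset 10: 0xF0 = 11110000 → 4-byte char (#4). Advance 4.
Byte at offset 14: 0xE3 = 11100011 → 3-byte char (#5). Advance 3.
Byte at offset 17: 0xF0 = 11110000 → 4-byte char (#6). Advance 4.
Byte at offset 21: 0xE5 = 11100101 → 3-byte char (#7). Advance 3.
Byte at offset 24: 0xED = 11101101 → 3-byte char (#8). Advance 3.
Byte at offset 27: 0xE3 = 11100011 → 3-byte char (#9). Advance 3.
Reached end at offset 30 after 9 code points.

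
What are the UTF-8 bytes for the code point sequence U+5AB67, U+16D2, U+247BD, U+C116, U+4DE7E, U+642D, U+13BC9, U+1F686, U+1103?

F1 9A AD A7 E1 9B 92 F0 A4 9E BD EC 84 96 F1 8D B9 BE E6 90 AD F0 93 AF 89 F0 9F 9A 86 E1 84 83

U+5AB67: 4-byte form → F1 9A AD A7.
U+16D2: 3-byte form → E1 9B 92.
U+247BD: 4-byte form → F0 A4 9E BD.
U+C116: 3-byte form → EC 84 96.
U+4DE7E: 4-byte form → F1 8D B9 BE.
U+642D: 3-byte form → E6 90 AD.
U+13BC9: 4-byte form → F0 93 AF 89.
U+1F686: 4-byte form → F0 9F 9A 86.
U+1103: 3-byte form → E1 84 83.
Concatenated (32 bytes): F1 9A AD A7 E1 9B 92 F0 A4 9E BD EC 84 96 F1 8D B9 BE E6 90 AD F0 93 AF 89 F0 9F 9A 86 E1 84 83.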